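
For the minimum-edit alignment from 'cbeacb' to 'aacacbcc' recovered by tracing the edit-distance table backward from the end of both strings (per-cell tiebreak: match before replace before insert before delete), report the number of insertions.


Edit distance = 5. Backtracking from cell (6, 8) with preference match > replace > insert > delete,
then listing the resulting alignment 'cbeacb' -> 'aacacbcc' left to right:
  Step 1: replace c->a
  Step 2: replace b->a
  Step 3: replace e->c
  Step 4: keep 'a'
  Step 5: keep 'c'
  Step 6: keep 'b'
  Step 7: insert 'c' [insertion #1]
  Step 8: insert 'c' [insertion #2]
Total insertions: 2

2


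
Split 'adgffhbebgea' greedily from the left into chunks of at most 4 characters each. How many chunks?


'adgffhbebgea' has 12 characters.
Chunking with max size 4:
  Chunk 1: 'adgf' (positions 0-3)
  Chunk 2: 'fhbe' (positions 4-7)
  Chunk 3: 'bgea' (positions 8-11)
Total chunks: ceil(12 / 4) = 3

3


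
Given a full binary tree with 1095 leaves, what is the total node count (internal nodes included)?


Leaf nodes (terminals): 1095
Internal nodes = n - 1 = 1095 - 1 = 1094
Total = leaves + internal = 1095 + 1094 = 2189

2189


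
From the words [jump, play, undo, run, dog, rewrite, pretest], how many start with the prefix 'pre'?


Checking each word for prefix 'pre':
  'jump' -> no (count: 0)
  'play' -> no (count: 0)
  'undo' -> no (count: 0)
  'run' -> no (count: 0)
  'dog' -> no (count: 0)
  'rewrite' -> no (count: 0)
  'pretest' -> YES, starts with 'pre' (count: 1)
Total with prefix 'pre': 1

1


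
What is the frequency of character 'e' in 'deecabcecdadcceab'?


Scanning 'deecabcecdadcceab' for 'e':
  Position 1: 'e' -> MATCH (count: 1)
  Position 2: 'e' -> MATCH (count: 2)
  Position 7: 'e' -> MATCH (count: 3)
  Position 14: 'e' -> MATCH (count: 4)
Total occurrences of 'e': 4

4


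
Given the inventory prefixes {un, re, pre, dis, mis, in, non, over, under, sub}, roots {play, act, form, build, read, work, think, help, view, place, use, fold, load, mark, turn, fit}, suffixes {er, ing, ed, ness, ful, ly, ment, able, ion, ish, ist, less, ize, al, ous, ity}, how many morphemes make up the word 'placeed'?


Segmenting 'placeed' against the inventory:
  'place' -> root (morpheme 1)
  'ed' -> suffix (morpheme 2)
Total morphemes: 2

2


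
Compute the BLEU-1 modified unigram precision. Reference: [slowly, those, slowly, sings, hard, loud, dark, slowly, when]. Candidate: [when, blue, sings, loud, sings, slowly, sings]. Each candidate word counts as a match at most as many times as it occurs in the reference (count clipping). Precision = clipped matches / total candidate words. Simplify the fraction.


Reference word counts: {'dark': 1, 'hard': 1, 'loud': 1, 'sings': 1, 'slowly': 3, 'those': 1, 'when': 1}
Checking each candidate word (with clipping):
  'when' -> in reference (ref count 1, used 1/1) -> match (matches: 1)
  'blue' -> not in reference -> no match (matches: 1)
  'sings' -> in reference (ref count 1, used 1/1) -> match (matches: 2)
  'loud' -> in reference (ref count 1, used 1/1) -> match (matches: 3)
  'sings' -> ref count 1 already used up (1/1) -> clipped, no match (matches: 3)
  'slowly' -> in reference (ref count 3, used 1/3) -> match (matches: 4)
  'sings' -> ref count 1 already used up (1/1) -> clipped, no match (matches: 4)
Clipped matches: 4, Candidate length: 7
Precision = 4/7

4/7


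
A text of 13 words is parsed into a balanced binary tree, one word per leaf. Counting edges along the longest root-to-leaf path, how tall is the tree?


In a balanced binary tree with n leaves the deepest leaf is ceil(log2(n)) edges below the root.
log2(13) = 3.7004
ceil(3.7004) = 4
height (edges) = 4

4


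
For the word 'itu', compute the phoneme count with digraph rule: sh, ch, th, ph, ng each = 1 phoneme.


Parsing 'itu' greedily, digraphs first:
  'i' -> vowel phoneme (phonemes so far: 1)
  't' -> consonant phoneme (phonemes so far: 2)
  'u' -> vowel phoneme (phonemes so far: 3)
Total phonemes: 3

3


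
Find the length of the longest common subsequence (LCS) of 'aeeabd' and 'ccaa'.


DP table for LCS of 'aeeabd' and 'ccaa':
       c  c  a  a
    0  0  0  0  0
  a 0  0  0  1  1
  e 0  0  0  1  1
  e 0  0  0  1  1
  a 0  0  0  1  2
  b 0  0  0  1  2
  d 0  0  0  1  2
LCS: 'aa'
LCS length = 2

2


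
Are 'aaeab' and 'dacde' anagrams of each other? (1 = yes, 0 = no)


Sort characters of 'aaeab': 'aaabe'
Sort characters of 'dacde': 'acdde'
Sorted forms differ -> they are NOT anagrams
Result: 0

0


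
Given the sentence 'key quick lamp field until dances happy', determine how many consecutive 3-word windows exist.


Word trigrams from [7] words:
  Trigram 1: (key quick lamp)
  Trigram 2: (quick lamp field)
  Trigram 3: (lamp field until)
  Trigram 4: (field until dances)
  Trigram 5: (until dances happy)
Total word trigrams: 7 - 2 = 5

5


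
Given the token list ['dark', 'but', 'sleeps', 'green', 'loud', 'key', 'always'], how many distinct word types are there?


Listing all tokens and tracking unique types:
  Token 1: 'dark' -> NEW (unique so far: 1)
  Token 2: 'but' -> NEW (unique so far: 2)
  Token 3: 'sleeps' -> NEW (unique so far: 3)
  Token 4: 'green' -> NEW (unique so far: 4)
  Token 5: 'loud' -> NEW (unique so far: 5)
  Token 6: 'key' -> NEW (unique so far: 6)
  Token 7: 'always' -> NEW (unique so far: 7)
Unique types: ('always', 'but', 'dark', 'green', 'key', 'loud', 'sleeps')
Vocabulary size: 7

7


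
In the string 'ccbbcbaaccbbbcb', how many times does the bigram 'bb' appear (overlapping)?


Scanning 'ccbbcbaaccbbbcb' for bigram 'bb':
  Position 0: 'cc' -> no
  Position 1: 'cb' -> no
  Position 2: 'bb' -> MATCH
  Position 3: 'bc' -> no
  Position 4: 'cb' -> no
  Position 5: 'ba' -> no
  Position 6: 'aa' -> no
  Position 7: 'ac' -> no
  Position 8: 'cc' -> no
  Position 9: 'cb' -> no
  Position 10: 'bb' -> MATCH
  Position 11: 'bb' -> MATCH
  Position 12: 'bc' -> no
  Position 13: 'cb' -> no
Total matches: 3

3


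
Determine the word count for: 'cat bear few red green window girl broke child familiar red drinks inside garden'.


Counting words by splitting on spaces:
  Word 1: 'cat'
  Word 2: 'bear'
  Word 3: 'few'
  Word 4: 'red'
  Word 5: 'green'
  Word 6: 'window'
  Word 7: 'girl'
  Word 8: 'broke'
  Word 9: 'child'
  Word 10: 'familiar'
  Word 11: 'red'
  Word 12: 'drinks'
  Word 13: 'inside'
  Word 14: 'garden'
Total words: 14

14


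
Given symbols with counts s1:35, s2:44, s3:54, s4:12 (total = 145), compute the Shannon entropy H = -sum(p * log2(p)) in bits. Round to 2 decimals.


Computing entropy H = -sum(p_i * log2(p_i)):
  s1: p = 35/145 = 0.2414, -p*log2(p) = 0.4950
  s2: p = 44/145 = 0.3034, -p*log2(p) = 0.5221
  s3: p = 54/145 = 0.3724, -p*log2(p) = 0.5307
  s4: p = 12/145 = 0.0828, -p*log2(p) = 0.2975
H = sum of terms = 1.8453
Rounded to 2 decimals: 1.85

1.85


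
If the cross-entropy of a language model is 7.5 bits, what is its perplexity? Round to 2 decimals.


Perplexity formula: PP = 2^H
H = 7.5
PP = 2^7.5
Decompose: 2^7.5 = 2^7 * 2^0.5 = 2^7 * sqrt(2)
2^7 = 128, sqrt(2) ~ 1.4142136
PP ~ 128 * 1.4142136 = 181.0193408
Rounded to 2 decimals: 181.02

181.02


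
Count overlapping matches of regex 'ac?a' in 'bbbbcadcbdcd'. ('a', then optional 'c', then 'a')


Pattern: ac?a means 'a', then optional 'c', then 'a'.
Scanning 'bbbbcadcbdcd' position-by-position:
  Pos 0: window 'bbb' -> no
  Pos 1: window 'bbb' -> no
  Pos 2: window 'bbc' -> no
  Pos 3: window 'bca' -> no
  Pos 4: window 'cad' -> no
  Pos 5: window 'adc' -> no
  Pos 6: window 'dcb' -> no
  Pos 7: window 'cbd' -> no
  Pos 8: window 'bdc' -> no
  Pos 9: window 'dcd' -> no
  Pos 10: window 'cd' -> no
  Pos 11: window 'd' -> no
Total matches: 0

0


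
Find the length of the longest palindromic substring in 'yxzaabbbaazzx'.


Scanning 'yxzaabbbaazzx' for palindromic substrings.
Substring at positions 2-10: 'zaabbbaaz'.
Check: reverse('zaabbbaaz') = 'zaabbbaaz' -> palindrome confirmed.
Neighbouring characters ('x' / 'z') break symmetry, so it cannot extend further.
No longer palindromic substring exists; longest length = 9

9


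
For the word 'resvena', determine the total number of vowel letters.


Scanning each character of 'resvena':
  Position 1: 'r' -> consonant (running count: 0)
  Position 2: 'e' -> vowel (running count: 1)
  Position 3: 's' -> consonant (running count: 1)
  Position 4: 'v' -> consonant (running count: 1)
  Position 5: 'e' -> vowel (running count: 2)
  Position 6: 'n' -> consonant (running count: 2)
  Position 7: 'a' -> vowel (running count: 3)
Total vowels: 3

3


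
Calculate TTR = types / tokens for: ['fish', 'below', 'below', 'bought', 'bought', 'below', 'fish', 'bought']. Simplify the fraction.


Tokens: 8
Unique types: ('below', 'bought', 'fish') = 3
TTR = 3/8
Already in lowest terms.

3/8


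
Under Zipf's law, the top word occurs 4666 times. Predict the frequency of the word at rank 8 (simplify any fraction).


Zipf's law: freq(rank) = f1 / rank
f1 = 4666, rank = 8
freq = 4666 / 8
GCD(4666, 8) = 2
Simplified: 2333/4

2333/4


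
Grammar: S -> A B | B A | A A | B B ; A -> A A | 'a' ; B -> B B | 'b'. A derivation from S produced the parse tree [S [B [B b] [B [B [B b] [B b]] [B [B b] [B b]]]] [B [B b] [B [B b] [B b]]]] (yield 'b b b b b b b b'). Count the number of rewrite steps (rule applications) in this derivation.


Every bracketed nonterminal node [X ...] in the tree is produced by exactly one rule application.
Reading the tree off as a leftmost derivation:
  Step 1: S  =>  B B   (applied S -> B B)
  Step 2: B B  =>  B B B   (applied B -> B B)
  Step 3: B B B  =>  b B B   (applied B -> b)
  Step 4: b B B  =>  b B B B   (applied B -> B B)
  Step 5: b B B B  =>  b B B B B   (applied B -> B B)
  Step 6: b B B B B  =>  b b B B B   (applied B -> b)
  Step 7: b b B B B  =>  b b b B B   (applied B -> b)
  Step 8: b b b B B  =>  b b b B B B   (applied B -> B B)
  Step 9: b b b B B B  =>  b b b b B B   (applied B -> b)
  Step 10: b b b b B B  =>  b b b b b B   (applied B -> b)
  Step 11: b b b b b B  =>  b b b b b B B   (applied B -> B B)
  Step 12: b b b b b B B  =>  b b b b b b B   (applied B -> b)
  Step 13: b b b b b b B  =>  b b b b b b B B   (applied B -> B B)
  Step 14: b b b b b b B B  =>  b b b b b b b B   (applied B -> b)
  Step 15: b b b b b b b B  =>  b b b b b b b b   (applied B -> b)
Final yield: b b b b b b b b
Total rewrite steps: 15

15


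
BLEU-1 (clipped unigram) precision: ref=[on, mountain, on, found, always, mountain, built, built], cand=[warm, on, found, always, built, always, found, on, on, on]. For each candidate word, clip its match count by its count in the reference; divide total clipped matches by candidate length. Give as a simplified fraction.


Reference word counts: {'always': 1, 'built': 2, 'found': 1, 'mountain': 2, 'on': 2}
Checking each candidate word (with clipping):
  'warm' -> not in reference -> no match (matches: 0)
  'on' -> in reference (ref count 2, used 1/2) -> match (matches: 1)
  'found' -> in reference (ref count 1, used 1/1) -> match (matches: 2)
  'always' -> in reference (ref count 1, used 1/1) -> match (matches: 3)
  'built' -> in reference (ref count 2, used 1/2) -> match (matches: 4)
  'always' -> ref count 1 already used up (1/1) -> clipped, no match (matches: 4)
  'found' -> ref count 1 already used up (1/1) -> clipped, no match (matches: 4)
  'on' -> in reference (ref count 2, used 2/2) -> match (matches: 5)
  'on' -> ref count 2 already used up (2/2) -> clipped, no match (matches: 5)
  'on' -> ref count 2 already used up (2/2) -> clipped, no match (matches: 5)
Clipped matches: 5, Candidate length: 10
Precision = 5/10 = 1/2

1/2


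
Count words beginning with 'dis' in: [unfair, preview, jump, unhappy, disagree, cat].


Checking each word for prefix 'dis':
  'unfair' -> no (count: 0)
  'preview' -> no (count: 0)
  'jump' -> no (count: 0)
  'unhappy' -> no (count: 0)
  'disagree' -> YES, starts with 'dis' (count: 1)
  'cat' -> no (count: 1)
Total with prefix 'dis': 1

1


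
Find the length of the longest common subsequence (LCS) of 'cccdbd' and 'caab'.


DP table for LCS of 'cccdbd' and 'caab':
       c  a  a  b
    0  0  0  0  0
  c 0  1  1  1  1
  c 0  1  1  1  1
  c 0  1  1  1  1
  d 0  1  1  1  1
  b 0  1  1  1  2
  d 0  1  1  1  2
LCS: 'cb'
LCS length = 2

2


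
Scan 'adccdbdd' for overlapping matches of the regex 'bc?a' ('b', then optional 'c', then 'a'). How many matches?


Pattern: bc?a means 'b', then optional 'c', then 'a'.
Scanning 'adccdbdd' position-by-position:
  Pos 0: window 'adc' -> no
  Pos 1: window 'dcc' -> no
  Pos 2: window 'ccd' -> no
  Pos 3: window 'cdb' -> no
  Pos 4: window 'dbd' -> no
  Pos 5: window 'bdd' -> no
  Pos 6: window 'dd' -> no
  Pos 7: window 'd' -> no
Total matches: 0

0


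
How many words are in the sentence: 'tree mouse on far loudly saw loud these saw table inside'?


Counting words by splitting on spaces:
  Word 1: 'tree'
  Word 2: 'mouse'
  Word 3: 'on'
  Word 4: 'far'
  Word 5: 'loudly'
  Word 6: 'saw'
  Word 7: 'loud'
  Word 8: 'these'
  Word 9: 'saw'
  Word 10: 'table'
  Word 11: 'inside'
Total words: 11

11


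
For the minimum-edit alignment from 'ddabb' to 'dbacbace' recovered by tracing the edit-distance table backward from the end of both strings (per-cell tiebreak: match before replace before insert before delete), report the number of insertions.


Edit distance = 5. Backtracking from cell (5, 8) with preference match > replace > insert > delete,
then listing the resulting alignment 'ddabb' -> 'dbacbace' left to right:
  Step 1: keep 'd'
  Step 2: replace d->b
  Step 3: keep 'a'
  Step 4: insert 'c' [insertion #1]
  Step 5: keep 'b'
  Step 6: insert 'a' [insertion #2]
  Step 7: insert 'c' [insertion #3]
  Step 8: replace b->e
Total insertions: 3

3


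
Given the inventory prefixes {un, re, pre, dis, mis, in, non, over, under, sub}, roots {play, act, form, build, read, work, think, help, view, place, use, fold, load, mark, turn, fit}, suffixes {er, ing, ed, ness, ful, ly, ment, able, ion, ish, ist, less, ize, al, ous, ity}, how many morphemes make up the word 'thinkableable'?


Segmenting 'thinkableable' against the inventory:
  'think' -> root (morpheme 1)
  'able' -> suffix (morpheme 2)
  'able' -> suffix (morpheme 3)
Total morphemes: 3

3


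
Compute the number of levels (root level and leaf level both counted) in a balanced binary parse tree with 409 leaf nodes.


In a balanced binary tree with n leaves the deepest leaf is ceil(log2(n)) edges below the root,
so counting node levels inclusive of root and leaves gives ceil(log2(n)) + 1 levels.
log2(409) = 8.6760
ceil(8.6760) = 9
levels = 9 + 1 = 10

10


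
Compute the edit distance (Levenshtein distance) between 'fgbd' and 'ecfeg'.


Building DP table for s1='fgbd' (len 4) and s2='ecfeg' (len 5):
       e  c  f  e  g
    0  1  2  3  4  5
  f 1  1  2  2  3  4
  g 2  2  2  3  3  3
  b 3  3  3  3  4  4
  d 4  4  4  4  4  5
Edit distance = dp[4][5] = 5

5


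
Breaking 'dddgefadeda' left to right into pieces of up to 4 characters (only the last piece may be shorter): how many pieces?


'dddgefadeda' has 11 characters.
Chunking with max size 4:
  Chunk 1: 'dddg' (positions 0-3)
  Chunk 2: 'efad' (positions 4-7)
  Chunk 3: 'eda' (positions 8-10)
Total chunks: ceil(11 / 4) = 3

3


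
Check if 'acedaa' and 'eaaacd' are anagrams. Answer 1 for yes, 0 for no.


Sort characters of 'acedaa': 'aaacde'
Sort characters of 'eaaacd': 'aaacde'
Sorted forms match -> they ARE anagrams
Result: 1

1


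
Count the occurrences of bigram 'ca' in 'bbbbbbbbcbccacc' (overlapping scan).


Scanning 'bbbbbbbbcbccacc' for bigram 'ca':
  Position 0: 'bb' -> no
  Position 1: 'bb' -> no
  Position 2: 'bb' -> no
  Position 3: 'bb' -> no
  Position 4: 'bb' -> no
  Position 5: 'bb' -> no
  Position 6: 'bb' -> no
  Position 7: 'bc' -> no
  Position 8: 'cb' -> no
  Position 9: 'bc' -> no
  Position 10: 'cc' -> no
  Position 11: 'ca' -> MATCH
  Position 12: 'ac' -> no
  Position 13: 'cc' -> no
Total matches: 1

1


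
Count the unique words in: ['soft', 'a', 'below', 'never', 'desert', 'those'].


Listing all tokens and tracking unique types:
  Token 1: 'soft' -> NEW (unique so far: 1)
  Token 2: 'a' -> NEW (unique so far: 2)
  Token 3: 'below' -> NEW (unique so far: 3)
  Token 4: 'never' -> NEW (unique so far: 4)
  Token 5: 'desert' -> NEW (unique so far: 5)
  Token 6: 'those' -> NEW (unique so far: 6)
Unique types: ('a', 'below', 'desert', 'never', 'soft', 'those')
Vocabulary size: 6

6


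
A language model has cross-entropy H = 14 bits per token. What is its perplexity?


Perplexity formula: PP = 2^H
H = 14
PP = 2^14
PP = 2^14 = 16384

16384


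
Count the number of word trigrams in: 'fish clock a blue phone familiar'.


Word trigrams from [6] words:
  Trigram 1: (fish clock a)
  Trigram 2: (clock a blue)
  Trigram 3: (a blue phone)
  Trigram 4: (blue phone familiar)
Total word trigrams: 6 - 2 = 4

4


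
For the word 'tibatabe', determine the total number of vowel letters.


Scanning each character of 'tibatabe':
  Position 1: 't' -> consonant (running count: 0)
  Position 2: 'i' -> vowel (running count: 1)
  Position 3: 'b' -> consonant (running count: 1)
  Position 4: 'a' -> vowel (running count: 2)
  Position 5: 't' -> consonant (running count: 2)
  Position 6: 'a' -> vowel (running count: 3)
  Position 7: 'b' -> consonant (running count: 3)
  Position 8: 'e' -> vowel (running count: 4)
Total vowels: 4

4


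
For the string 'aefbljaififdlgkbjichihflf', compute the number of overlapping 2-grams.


String 'aefbljaififdlgkbjichihflf' has length L = 25.
Number of overlapping n-grams = L - n + 1
Substituting: 25 - 2 + 1 = 24

24


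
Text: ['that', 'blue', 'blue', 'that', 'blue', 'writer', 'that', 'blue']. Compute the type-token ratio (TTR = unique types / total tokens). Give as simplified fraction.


Tokens: 8
Unique types: ('blue', 'that', 'writer') = 3
TTR = 3/8
Already in lowest terms.

3/8


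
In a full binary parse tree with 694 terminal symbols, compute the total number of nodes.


Leaf nodes (terminals): 694
Internal nodes = n - 1 = 694 - 1 = 693
Total = leaves + internal = 694 + 693 = 1387

1387


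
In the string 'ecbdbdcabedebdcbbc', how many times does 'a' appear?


Scanning 'ecbdbdcabedebdcbbc' for 'a':
  Position 7: 'a' -> MATCH (count: 1)
Total occurrences of 'a': 1

1


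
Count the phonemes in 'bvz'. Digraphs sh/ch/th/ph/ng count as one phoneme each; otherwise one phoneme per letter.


Parsing 'bvz' greedily, digraphs first:
  'b' -> consonant phoneme (phonemes so far: 1)
  'v' -> consonant phoneme (phonemes so far: 2)
  'z' -> consonant phoneme (phonemes so far: 3)
Total phonemes: 3

3


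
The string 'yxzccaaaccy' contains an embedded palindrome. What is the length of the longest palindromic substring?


Scanning 'yxzccaaaccy' for palindromic substrings.
Substring at positions 3-9: 'ccaaacc'.
Check: reverse('ccaaacc') = 'ccaaacc' -> palindrome confirmed.
Neighbouring characters ('z' / 'y') break symmetry, so it cannot extend further.
No longer palindromic substring exists; longest length = 7

7


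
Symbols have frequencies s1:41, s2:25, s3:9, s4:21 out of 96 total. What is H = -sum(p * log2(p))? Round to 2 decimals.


Computing entropy H = -sum(p_i * log2(p_i)):
  s1: p = 41/96 = 0.4271, -p*log2(p) = 0.5242
  s2: p = 25/96 = 0.2604, -p*log2(p) = 0.5055
  s3: p = 9/96 = 0.0938, -p*log2(p) = 0.3202
  s4: p = 21/96 = 0.2188, -p*log2(p) = 0.4796
H = sum of terms = 1.8295
Rounded to 2 decimals: 1.83

1.83


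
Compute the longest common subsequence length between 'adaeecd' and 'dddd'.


DP table for LCS of 'adaeecd' and 'dddd':
       d  d  d  d
    0  0  0  0  0
  a 0  0  0  0  0
  d 0  1  1  1  1
  a 0  1  1  1  1
  e 0  1  1  1  1
  e 0  1  1  1  1
  c 0  1  1  1  1
  d 0  1  2  2  2
LCS: 'dd'
LCS length = 2

2


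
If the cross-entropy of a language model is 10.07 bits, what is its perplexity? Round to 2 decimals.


Perplexity formula: PP = 2^H
H = 10.07
PP = 2^10.07
Decompose: 2^10.07 = 2^10 * 2^0.07
2^10 = 1024, 2^0.07 ~ 1.0497167
PP ~ 1024 * 1.0497167 = 1074.9099008
Rounded to 2 decimals: 1074.91

1074.91


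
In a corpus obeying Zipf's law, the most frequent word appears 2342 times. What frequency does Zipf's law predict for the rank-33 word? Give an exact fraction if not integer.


Zipf's law: freq(rank) = f1 / rank
f1 = 2342, rank = 33
freq = 2342 / 33
GCD(2342, 33) = 1
Simplified: 2342/33

2342/33


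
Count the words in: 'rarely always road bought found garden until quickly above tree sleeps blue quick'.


Counting words by splitting on spaces:
  Word 1: 'rarely'
  Word 2: 'always'
  Word 3: 'road'
  Word 4: 'bought'
  Word 5: 'found'
  Word 6: 'garden'
  Word 7: 'until'
  Word 8: 'quickly'
  Word 9: 'above'
  Word 10: 'tree'
  Word 11: 'sleeps'
  Word 12: 'blue'
  Word 13: 'quick'
Total words: 13

13


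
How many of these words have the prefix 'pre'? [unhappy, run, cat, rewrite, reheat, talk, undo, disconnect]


Checking each word for prefix 'pre':
  'unhappy' -> no (count: 0)
  'run' -> no (count: 0)
  'cat' -> no (count: 0)
  'rewrite' -> no (count: 0)
  'reheat' -> no (count: 0)
  'talk' -> no (count: 0)
  'undo' -> no (count: 0)
  'disconnect' -> no (count: 0)
Total with prefix 'pre': 0

0


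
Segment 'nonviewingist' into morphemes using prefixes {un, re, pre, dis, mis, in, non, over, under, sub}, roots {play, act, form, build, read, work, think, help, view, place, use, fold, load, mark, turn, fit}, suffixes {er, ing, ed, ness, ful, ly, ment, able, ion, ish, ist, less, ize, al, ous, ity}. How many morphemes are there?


Segmenting 'nonviewingist' against the inventory:
  'non' -> prefix (morpheme 1)
  'view' -> root (morpheme 2)
  'ing' -> suffix (morpheme 3)
  'ist' -> suffix (morpheme 4)
Total morphemes: 4

4


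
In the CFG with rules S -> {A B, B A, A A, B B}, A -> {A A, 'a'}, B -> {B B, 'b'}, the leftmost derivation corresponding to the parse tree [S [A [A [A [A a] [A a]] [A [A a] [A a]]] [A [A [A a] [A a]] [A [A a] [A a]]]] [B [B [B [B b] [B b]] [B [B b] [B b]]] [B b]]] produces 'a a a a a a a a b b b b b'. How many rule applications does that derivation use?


Every bracketed nonterminal node [X ...] in the tree is produced by exactly one rule application.
Reading the tree off as a leftmost derivation:
  Step 1: S  =>  A B   (applied S -> A B)
  Step 2: A B  =>  A A B   (applied A -> A A)
  Step 3: A A B  =>  A A A B   (applied A -> A A)
  Step 4: A A A B  =>  A A A A B   (applied A -> A A)
  Step 5: A A A A B  =>  a A A A B   (applied A -> a)
  Step 6: a A A A B  =>  a a A A B   (applied A -> a)
  Step 7: a a A A B  =>  a a A A A B   (applied A -> A A)
  Step 8: a a A A A B  =>  a a a A A B   (applied A -> a)
  Step 9: a a a A A B  =>  a a a a A B   (applied A -> a)
  Step 10: a a a a A B  =>  a a a a A A B   (applied A -> A A)
  Step 11: a a a a A A B  =>  a a a a A A A B   (applied A -> A A)
  Step 12: a a a a A A A B  =>  a a a a a A A B   (applied A -> a)
  Step 13: a a a a a A A B  =>  a a a a a a A B   (applied A -> a)
  Step 14: a a a a a a A B  =>  a a a a a a A A B   (applied A -> A A)
  Step 15: a a a a a a A A B  =>  a a a a a a a A B   (applied A -> a)
  Step 16: a a a a a a a A B  =>  a a a a a a a a B   (applied A -> a)
  Step 17: a a a a a a a a B  =>  a a a a a a a a B B   (applied B -> B B)
  Step 18: a a a a a a a a B B  =>  a a a a a a a a B B B   (applied B -> B B)
  Step 19: a a a a a a a a B B B  =>  a a a a a a a a B B B B   (applied B -> B B)
  Step 20: a a a a a a a a B B B B  =>  a a a a a a a a b B B B   (applied B -> b)
  Step 21: a a a a a a a a b B B B  =>  a a a a a a a a b b B B   (applied B -> b)
  Step 22: a a a a a a a a b b B B  =>  a a a a a a a a b b B B B   (applied B -> B B)
  Step 23: a a a a a a a a b b B B B  =>  a a a a a a a a b b b B B   (applied B -> b)
  Step 24: a a a a a a a a b b b B B  =>  a a a a a a a a b b b b B   (applied B -> b)
  Step 25: a a a a a a a a b b b b B  =>  a a a a a a a a b b b b b   (applied B -> b)
Final yield: a a a a a a a a b b b b b
Total rewrite steps: 25

25


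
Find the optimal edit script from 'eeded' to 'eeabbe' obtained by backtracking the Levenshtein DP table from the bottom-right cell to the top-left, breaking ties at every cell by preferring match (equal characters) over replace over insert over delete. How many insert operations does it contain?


Edit distance = 4. Backtracking from cell (5, 6) with preference match > replace > insert > delete,
then listing the resulting alignment 'eeded' -> 'eeabbe' left to right:
  Step 1: keep 'e'
  Step 2: keep 'e'
  Step 3: insert 'a' [insertion #1]
  Step 4: replace d->b
  Step 5: replace e->b
  Step 6: replace d->e
Total insertions: 1

1


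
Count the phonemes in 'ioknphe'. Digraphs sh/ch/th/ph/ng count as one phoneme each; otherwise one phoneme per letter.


Parsing 'ioknphe' greedily, digraphs first:
  'i' -> vowel phoneme (phonemes so far: 1)
  'o' -> vowel phoneme (phonemes so far: 2)
  'k' -> consonant phoneme (phonemes so far: 3)
  'n' -> consonant phoneme (phonemes so far: 4)
  'ph' -> digraph (1 consonant phoneme) (phonemes so far: 5)
  'e' -> vowel phoneme (phonemes so far: 6)
Total phonemes: 6

6


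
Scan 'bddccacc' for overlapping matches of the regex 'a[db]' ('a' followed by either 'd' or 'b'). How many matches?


Pattern: a[db] means 'a' followed by either 'd' or 'b'.
Scanning 'bddccacc' position-by-position:
  Pos 0: window 'bd' -> no
  Pos 1: window 'dd' -> no
  Pos 2: window 'dc' -> no
  Pos 3: window 'cc' -> no
  Pos 4: window 'ca' -> no
  Pos 5: window 'ac' -> no
  Pos 6: window 'cc' -> no
  Pos 7: window 'c' -> no
Total matches: 0

0


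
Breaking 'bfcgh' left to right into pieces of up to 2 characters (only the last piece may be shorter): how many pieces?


'bfcgh' has 5 characters.
Chunking with max size 2:
  Chunk 1: 'bf' (positions 0-1)
  Chunk 2: 'cg' (positions 2-3)
  Chunk 3: 'h' (positions 4-4)
Total chunks: ceil(5 / 2) = 3

3


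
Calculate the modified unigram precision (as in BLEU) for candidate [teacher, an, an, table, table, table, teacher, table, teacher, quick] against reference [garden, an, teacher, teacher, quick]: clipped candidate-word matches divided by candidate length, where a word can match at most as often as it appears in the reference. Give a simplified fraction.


Reference word counts: {'an': 1, 'garden': 1, 'quick': 1, 'teacher': 2}
Checking each candidate word (with clipping):
  'teacher' -> in reference (ref count 2, used 1/2) -> match (matches: 1)
  'an' -> in reference (ref count 1, used 1/1) -> match (matches: 2)
  'an' -> ref count 1 already used up (1/1) -> clipped, no match (matches: 2)
  'table' -> not in reference -> no match (matches: 2)
  'table' -> not in reference -> no match (matches: 2)
  'table' -> not in reference -> no match (matches: 2)
  'teacher' -> in reference (ref count 2, used 2/2) -> match (matches: 3)
  'table' -> not in reference -> no match (matches: 3)
  'teacher' -> ref count 2 already used up (2/2) -> clipped, no match (matches: 3)
  'quick' -> in reference (ref count 1, used 1/1) -> match (matches: 4)
Clipped matches: 4, Candidate length: 10
Precision = 4/10 = 2/5

2/5


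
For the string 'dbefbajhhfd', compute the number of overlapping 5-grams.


String 'dbefbajhhfd' has length L = 11.
Number of overlapping n-grams = L - n + 1
Substituting: 11 - 5 + 1 = 7

7


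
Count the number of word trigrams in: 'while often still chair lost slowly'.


Word trigrams from [6] words:
  Trigram 1: (while often still)
  Trigram 2: (often still chair)
  Trigram 3: (still chair lost)
  Trigram 4: (chair lost slowly)
Total word trigrams: 6 - 2 = 4

4


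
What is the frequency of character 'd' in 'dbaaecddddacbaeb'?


Scanning 'dbaaecddddacbaeb' for 'd':
  Position 0: 'd' -> MATCH (count: 1)
  Position 6: 'd' -> MATCH (count: 2)
  Position 7: 'd' -> MATCH (count: 3)
  Position 8: 'd' -> MATCH (count: 4)
  Position 9: 'd' -> MATCH (count: 5)
Total occurrences of 'd': 5

5


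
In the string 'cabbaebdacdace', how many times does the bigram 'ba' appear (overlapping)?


Scanning 'cabbaebdacdace' for bigram 'ba':
  Position 0: 'ca' -> no
  Position 1: 'ab' -> no
  Position 2: 'bb' -> no
  Position 3: 'ba' -> MATCH
  Position 4: 'ae' -> no
  Position 5: 'eb' -> no
  Position 6: 'bd' -> no
  Position 7: 'da' -> no
  Position 8: 'ac' -> no
  Position 9: 'cd' -> no
  Position 10: 'da' -> no
  Position 11: 'ac' -> no
  Position 12: 'ce' -> no
Total matches: 1

1


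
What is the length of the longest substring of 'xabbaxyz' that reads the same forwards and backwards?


Scanning 'xabbaxyz' for palindromic substrings.
Substring at positions 0-5: 'xabbax'.
Check: reverse('xabbax') = 'xabbax' -> palindrome confirmed.
Neighbouring characters ('-' / 'y') break symmetry, so it cannot extend further.
No longer palindromic substring exists; longest length = 6

6


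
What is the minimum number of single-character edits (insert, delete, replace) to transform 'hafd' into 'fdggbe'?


Building DP table for s1='hafd' (len 4) and s2='fdggbe' (len 6):
       f  d  g  g  b  e
    0  1  2  3  4  5  6
  h 1  1  2  3  4  5  6
  a 2  2  2  3  4  5  6
  f 3  2  3  3  4  5  6
  d 4  3  2  3  4  5  6
Edit distance = dp[4][6] = 6

6


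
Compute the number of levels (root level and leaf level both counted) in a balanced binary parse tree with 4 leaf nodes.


In a balanced binary tree with n leaves the deepest leaf is ceil(log2(n)) edges below the root,
so counting node levels inclusive of root and leaves gives ceil(log2(n)) + 1 levels.
log2(4) = 2.0000
ceil(2.0000) = 2
levels = 2 + 1 = 3

3


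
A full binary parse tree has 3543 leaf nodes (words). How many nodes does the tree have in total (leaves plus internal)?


Leaf nodes (terminals): 3543
Internal nodes = n - 1 = 3543 - 1 = 3542
Total = leaves + internal = 3543 + 3542 = 7085

7085


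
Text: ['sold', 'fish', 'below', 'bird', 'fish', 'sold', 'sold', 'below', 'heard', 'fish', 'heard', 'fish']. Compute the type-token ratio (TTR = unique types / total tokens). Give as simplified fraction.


Tokens: 12
Unique types: ('below', 'bird', 'fish', 'heard', 'sold') = 5
TTR = 5/12
Already in lowest terms.

5/12


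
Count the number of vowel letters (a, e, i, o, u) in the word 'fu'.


Scanning each character of 'fu':
  Position 1: 'f' -> consonant (running count: 0)
  Position 2: 'u' -> vowel (running count: 1)
Total vowels: 1

1


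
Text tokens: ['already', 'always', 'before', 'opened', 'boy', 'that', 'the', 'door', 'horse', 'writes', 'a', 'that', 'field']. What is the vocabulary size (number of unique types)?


Listing all tokens and tracking unique types:
  Token 1: 'already' -> NEW (unique so far: 1)
  Token 2: 'always' -> NEW (unique so far: 2)
  Token 3: 'before' -> NEW (unique so far: 3)
  Token 4: 'opened' -> NEW (unique so far: 4)
  Token 5: 'boy' -> NEW (unique so far: 5)
  Token 6: 'that' -> NEW (unique so far: 6)
  Token 7: 'the' -> NEW (unique so far: 7)
  Token 8: 'door' -> NEW (unique so far: 8)
  Token 9: 'horse' -> NEW (unique so far: 9)
  Token 10: 'writes' -> NEW (unique so far: 10)
  Token 11: 'a' -> NEW (unique so far: 11)
  Token 12: 'that' -> duplicate (unique so far: 11)
  Token 13: 'field' -> NEW (unique so far: 12)
Unique types: ('a', 'already', 'always', 'before', 'boy', 'door', 'field', 'horse', 'opened', 'that', 'the', 'writes')
Vocabulary size: 12

12


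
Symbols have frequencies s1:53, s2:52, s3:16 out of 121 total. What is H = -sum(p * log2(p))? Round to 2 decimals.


Computing entropy H = -sum(p_i * log2(p_i)):
  s1: p = 53/121 = 0.4380, -p*log2(p) = 0.5217
  s2: p = 52/121 = 0.4298, -p*log2(p) = 0.5236
  s3: p = 16/121 = 0.1322, -p*log2(p) = 0.3860
H = sum of terms = 1.4313
Rounded to 2 decimals: 1.43

1.43


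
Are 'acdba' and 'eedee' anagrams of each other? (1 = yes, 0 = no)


Sort characters of 'acdba': 'aabcd'
Sort characters of 'eedee': 'deeee'
Sorted forms differ -> they are NOT anagrams
Result: 0

0


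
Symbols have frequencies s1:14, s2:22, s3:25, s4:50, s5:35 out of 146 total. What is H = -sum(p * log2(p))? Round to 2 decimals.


Computing entropy H = -sum(p_i * log2(p_i)):
  s1: p = 14/146 = 0.0959, -p*log2(p) = 0.3243
  s2: p = 22/146 = 0.1507, -p*log2(p) = 0.4114
  s3: p = 25/146 = 0.1712, -p*log2(p) = 0.4360
  s4: p = 50/146 = 0.3425, -p*log2(p) = 0.5294
  s5: p = 35/146 = 0.2397, -p*log2(p) = 0.4940
H = sum of terms = 2.1951
Rounded to 2 decimals: 2.20

2.20


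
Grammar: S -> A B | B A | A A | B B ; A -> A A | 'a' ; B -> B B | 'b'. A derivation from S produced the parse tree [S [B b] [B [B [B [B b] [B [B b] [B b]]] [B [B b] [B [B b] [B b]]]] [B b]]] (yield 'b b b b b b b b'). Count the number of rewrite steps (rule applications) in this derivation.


Every bracketed nonterminal node [X ...] in the tree is produced by exactly one rule application.
Reading the tree off as a leftmost derivation:
  Step 1: S  =>  B B   (applied S -> B B)
  Step 2: B B  =>  b B   (applied B -> b)
  Step 3: b B  =>  b B B   (applied B -> B B)
  Step 4: b B B  =>  b B B B   (applied B -> B B)
  Step 5: b B B B  =>  b B B B B   (applied B -> B B)
  Step 6: b B B B B  =>  b b B B B   (applied B -> b)
  Step 7: b b B B B  =>  b b B B B B   (applied B -> B B)
  Step 8: b b B B B B  =>  b b b B B B   (applied B -> b)
  Step 9: b b b B B B  =>  b b b b B B   (applied B -> b)
  Step 10: b b b b B B  =>  b b b b B B B   (applied B -> B B)
  Step 11: b b b b B B B  =>  b b b b b B B   (applied B -> b)
  Step 12: b b b b b B B  =>  b b b b b B B B   (applied B -> B B)
  Step 13: b b b b b B B B  =>  b b b b b b B B   (applied B -> b)
  Step 14: b b b b b b B B  =>  b b b b b b b B   (applied B -> b)
  Step 15: b b b b b b b B  =>  b b b b b b b b   (applied B -> b)
Final yield: b b b b b b b b
Total rewrite steps: 15

15


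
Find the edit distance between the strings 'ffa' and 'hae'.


Building DP table for s1='ffa' (len 3) and s2='hae' (len 3):
       h  a  e
    0  1  2  3
  f 1  1  2  3
  f 2  2  2  3
  a 3  3  2  3
Edit distance = dp[3][3] = 3

3


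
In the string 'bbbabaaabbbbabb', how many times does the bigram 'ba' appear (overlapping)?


Scanning 'bbbabaaabbbbabb' for bigram 'ba':
  Position 0: 'bb' -> no
  Position 1: 'bb' -> no
  Position 2: 'ba' -> MATCH
  Position 3: 'ab' -> no
  Position 4: 'ba' -> MATCH
  Position 5: 'aa' -> no
  Position 6: 'aa' -> no
  Position 7: 'ab' -> no
  Position 8: 'bb' -> no
  Position 9: 'bb' -> no
  Position 10: 'bb' -> no
  Position 11: 'ba' -> MATCH
  Position 12: 'ab' -> no
  Position 13: 'bb' -> no
Total matches: 3

3


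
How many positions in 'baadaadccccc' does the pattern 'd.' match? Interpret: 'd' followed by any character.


Pattern: d. means 'd' followed by any character.
Scanning 'baadaadccccc' position-by-position:
  Pos 0: window 'ba' -> no
  Pos 1: window 'aa' -> no
  Pos 2: window 'ad' -> no
  Pos 3: window 'da' -> MATCH
  Pos 4: window 'aa' -> no
  Pos 5: window 'ad' -> no
  Pos 6: window 'dc' -> MATCH
  Pos 7: window 'cc' -> no
  Pos 8: window 'cc' -> no
  Pos 9: window 'cc' -> no
  Pos 10: window 'cc' -> no
  Pos 11: window 'c' -> no
Total matches: 2

2


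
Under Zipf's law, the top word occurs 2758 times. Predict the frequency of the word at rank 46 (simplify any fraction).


Zipf's law: freq(rank) = f1 / rank
f1 = 2758, rank = 46
freq = 2758 / 46
GCD(2758, 46) = 2
Simplified: 1379/23

1379/23


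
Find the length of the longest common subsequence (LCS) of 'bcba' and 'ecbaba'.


DP table for LCS of 'bcba' and 'ecbaba':
       e  c  b  a  b  a
    0  0  0  0  0  0  0
  b 0  0  0  1  1  1  1
  c 0  0  1  1  1  1  1
  b 0  0  1  2  2  2  2
  a 0  0  1  2  3  3  3
LCS: 'bba'
LCS length = 3

3


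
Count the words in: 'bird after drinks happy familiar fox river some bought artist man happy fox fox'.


Counting words by splitting on spaces:
  Word 1: 'bird'
  Word 2: 'after'
  Word 3: 'drinks'
  Word 4: 'happy'
  Word 5: 'familiar'
  Word 6: 'fox'
  Word 7: 'river'
  Word 8: 'some'
  Word 9: 'bought'
  Word 10: 'artist'
  Word 11: 'man'
  Word 12: 'happy'
  Word 13: 'fox'
  Word 14: 'fox'
Total words: 14

14


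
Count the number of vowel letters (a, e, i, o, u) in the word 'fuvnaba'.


Scanning each character of 'fuvnaba':
  Position 1: 'f' -> consonant (running count: 0)
  Position 2: 'u' -> vowel (running count: 1)
  Position 3: 'v' -> consonant (running count: 1)
  Position 4: 'n' -> consonant (running count: 1)
  Position 5: 'a' -> vowel (running count: 2)
  Position 6: 'b' -> consonant (running count: 2)
  Position 7: 'a' -> vowel (running count: 3)
Total vowels: 3

3


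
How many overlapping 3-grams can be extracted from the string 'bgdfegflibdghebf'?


String 'bgdfegflibdghebf' has length L = 16.
Number of overlapping n-grams = L - n + 1
Substituting: 16 - 3 + 1 = 14

14


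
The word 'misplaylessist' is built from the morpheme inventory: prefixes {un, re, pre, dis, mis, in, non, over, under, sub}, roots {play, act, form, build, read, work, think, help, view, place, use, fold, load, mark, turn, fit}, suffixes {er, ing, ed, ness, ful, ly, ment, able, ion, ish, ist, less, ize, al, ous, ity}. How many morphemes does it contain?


Segmenting 'misplaylessist' against the inventory:
  'mis' -> prefix (morpheme 1)
  'play' -> root (morpheme 2)
  'less' -> suffix (morpheme 3)
  'ist' -> suffix (morpheme 4)
Total morphemes: 4

4


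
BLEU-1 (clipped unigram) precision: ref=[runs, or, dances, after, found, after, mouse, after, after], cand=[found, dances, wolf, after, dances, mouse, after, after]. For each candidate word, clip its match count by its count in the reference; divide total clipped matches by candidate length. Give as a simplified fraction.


Reference word counts: {'after': 4, 'dances': 1, 'found': 1, 'mouse': 1, 'or': 1, 'runs': 1}
Checking each candidate word (with clipping):
  'found' -> in reference (ref count 1, used 1/1) -> match (matches: 1)
  'dances' -> in reference (ref count 1, used 1/1) -> match (matches: 2)
  'wolf' -> not in reference -> no match (matches: 2)
  'after' -> in reference (ref count 4, used 1/4) -> match (matches: 3)
  'dances' -> ref count 1 already used up (1/1) -> clipped, no match (matches: 3)
  'mouse' -> in reference (ref count 1, used 1/1) -> match (matches: 4)
  'after' -> in reference (ref count 4, used 2/4) -> match (matches: 5)
  'after' -> in reference (ref count 4, used 3/4) -> match (matches: 6)
Clipped matches: 6, Candidate length: 8
Precision = 6/8 = 3/4

3/4


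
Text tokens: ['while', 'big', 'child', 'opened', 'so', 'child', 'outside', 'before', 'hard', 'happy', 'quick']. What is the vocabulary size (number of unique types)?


Listing all tokens and tracking unique types:
  Token 1: 'while' -> NEW (unique so far: 1)
  Token 2: 'big' -> NEW (unique so far: 2)
  Token 3: 'child' -> NEW (unique so far: 3)
  Token 4: 'opened' -> NEW (unique so far: 4)
  Token 5: 'so' -> NEW (unique so far: 5)
  Token 6: 'child' -> duplicate (unique so far: 5)
  Token 7: 'outside' -> NEW (unique so far: 6)
  Token 8: 'before' -> NEW (unique so far: 7)
  Token 9: 'hard' -> NEW (unique so far: 8)
  Token 10: 'happy' -> NEW (unique so far: 9)
  Token 11: 'quick' -> NEW (unique so far: 10)
Unique types: ('before', 'big', 'child', 'happy', 'hard', 'opened', 'outside', 'quick', 'so', 'while')
Vocabulary size: 10

10


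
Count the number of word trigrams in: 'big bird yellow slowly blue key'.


Word trigrams from [6] words:
  Trigram 1: (big bird yellow)
  Trigram 2: (bird yellow slowly)
  Trigram 3: (yellow slowly blue)
  Trigram 4: (slowly blue key)
Total word trigrams: 6 - 2 = 4

4


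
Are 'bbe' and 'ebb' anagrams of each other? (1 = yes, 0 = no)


Sort characters of 'bbe': 'bbe'
Sort characters of 'ebb': 'bbe'
Sorted forms match -> they ARE anagrams
Result: 1

1


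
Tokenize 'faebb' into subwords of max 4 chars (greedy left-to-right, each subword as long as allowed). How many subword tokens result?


'faebb' has 5 characters.
Chunking with max size 4:
  Chunk 1: 'faeb' (positions 0-3)
  Chunk 2: 'b' (positions 4-4)
Total chunks: ceil(5 / 4) = 2

2
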